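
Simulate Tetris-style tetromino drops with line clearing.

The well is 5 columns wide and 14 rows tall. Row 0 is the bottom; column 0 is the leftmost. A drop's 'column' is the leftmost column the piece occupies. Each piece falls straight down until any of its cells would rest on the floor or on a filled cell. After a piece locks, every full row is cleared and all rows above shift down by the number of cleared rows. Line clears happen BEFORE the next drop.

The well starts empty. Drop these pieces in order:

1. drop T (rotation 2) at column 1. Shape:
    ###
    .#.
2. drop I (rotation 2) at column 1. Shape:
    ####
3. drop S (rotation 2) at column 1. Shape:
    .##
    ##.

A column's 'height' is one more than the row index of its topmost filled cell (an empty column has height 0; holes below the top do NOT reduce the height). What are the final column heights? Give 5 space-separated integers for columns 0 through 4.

Answer: 0 4 5 5 3

Derivation:
Drop 1: T rot2 at col 1 lands with bottom-row=0; cleared 0 line(s) (total 0); column heights now [0 2 2 2 0], max=2
Drop 2: I rot2 at col 1 lands with bottom-row=2; cleared 0 line(s) (total 0); column heights now [0 3 3 3 3], max=3
Drop 3: S rot2 at col 1 lands with bottom-row=3; cleared 0 line(s) (total 0); column heights now [0 4 5 5 3], max=5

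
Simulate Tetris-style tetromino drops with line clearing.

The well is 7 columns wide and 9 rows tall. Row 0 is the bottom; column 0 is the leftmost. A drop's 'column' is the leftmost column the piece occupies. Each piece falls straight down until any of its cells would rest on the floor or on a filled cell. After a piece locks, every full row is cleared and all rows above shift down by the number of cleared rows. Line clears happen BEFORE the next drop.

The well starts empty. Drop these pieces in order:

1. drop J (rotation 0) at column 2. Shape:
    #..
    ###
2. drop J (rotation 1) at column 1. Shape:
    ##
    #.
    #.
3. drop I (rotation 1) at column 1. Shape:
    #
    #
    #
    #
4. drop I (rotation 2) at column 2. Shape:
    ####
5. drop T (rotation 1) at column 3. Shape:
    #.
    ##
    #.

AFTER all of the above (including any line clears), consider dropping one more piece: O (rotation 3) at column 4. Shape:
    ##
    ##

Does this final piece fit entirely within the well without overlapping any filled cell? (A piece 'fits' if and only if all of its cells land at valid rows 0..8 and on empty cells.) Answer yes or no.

Drop 1: J rot0 at col 2 lands with bottom-row=0; cleared 0 line(s) (total 0); column heights now [0 0 2 1 1 0 0], max=2
Drop 2: J rot1 at col 1 lands with bottom-row=0; cleared 0 line(s) (total 0); column heights now [0 3 3 1 1 0 0], max=3
Drop 3: I rot1 at col 1 lands with bottom-row=3; cleared 0 line(s) (total 0); column heights now [0 7 3 1 1 0 0], max=7
Drop 4: I rot2 at col 2 lands with bottom-row=3; cleared 0 line(s) (total 0); column heights now [0 7 4 4 4 4 0], max=7
Drop 5: T rot1 at col 3 lands with bottom-row=4; cleared 0 line(s) (total 0); column heights now [0 7 4 7 6 4 0], max=7
Test piece O rot3 at col 4 (width 2): heights before test = [0 7 4 7 6 4 0]; fits = True

Answer: yes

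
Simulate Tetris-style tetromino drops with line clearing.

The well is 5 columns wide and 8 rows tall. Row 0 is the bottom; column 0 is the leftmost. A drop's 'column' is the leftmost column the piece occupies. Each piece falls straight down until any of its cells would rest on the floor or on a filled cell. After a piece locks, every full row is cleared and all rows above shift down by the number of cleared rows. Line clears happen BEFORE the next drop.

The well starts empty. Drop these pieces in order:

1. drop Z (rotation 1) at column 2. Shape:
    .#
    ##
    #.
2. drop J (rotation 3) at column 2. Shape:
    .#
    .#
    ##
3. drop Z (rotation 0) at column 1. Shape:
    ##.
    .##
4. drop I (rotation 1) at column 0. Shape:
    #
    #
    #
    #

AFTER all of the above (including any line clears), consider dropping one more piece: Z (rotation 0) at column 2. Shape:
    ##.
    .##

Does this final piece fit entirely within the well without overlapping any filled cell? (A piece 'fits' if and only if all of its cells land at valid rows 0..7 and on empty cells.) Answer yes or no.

Answer: no

Derivation:
Drop 1: Z rot1 at col 2 lands with bottom-row=0; cleared 0 line(s) (total 0); column heights now [0 0 2 3 0], max=3
Drop 2: J rot3 at col 2 lands with bottom-row=3; cleared 0 line(s) (total 0); column heights now [0 0 4 6 0], max=6
Drop 3: Z rot0 at col 1 lands with bottom-row=6; cleared 0 line(s) (total 0); column heights now [0 8 8 7 0], max=8
Drop 4: I rot1 at col 0 lands with bottom-row=0; cleared 0 line(s) (total 0); column heights now [4 8 8 7 0], max=8
Test piece Z rot0 at col 2 (width 3): heights before test = [4 8 8 7 0]; fits = False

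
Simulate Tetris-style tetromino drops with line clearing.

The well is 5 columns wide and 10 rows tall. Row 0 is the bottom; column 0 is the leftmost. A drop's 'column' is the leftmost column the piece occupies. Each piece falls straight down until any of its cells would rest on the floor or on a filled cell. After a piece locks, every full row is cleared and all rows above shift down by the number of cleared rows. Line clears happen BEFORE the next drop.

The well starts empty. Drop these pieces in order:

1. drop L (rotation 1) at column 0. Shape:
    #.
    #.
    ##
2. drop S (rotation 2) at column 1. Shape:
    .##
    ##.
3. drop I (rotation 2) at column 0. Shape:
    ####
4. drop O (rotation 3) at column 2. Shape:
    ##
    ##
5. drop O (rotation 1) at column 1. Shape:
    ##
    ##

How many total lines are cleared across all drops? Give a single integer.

Answer: 0

Derivation:
Drop 1: L rot1 at col 0 lands with bottom-row=0; cleared 0 line(s) (total 0); column heights now [3 1 0 0 0], max=3
Drop 2: S rot2 at col 1 lands with bottom-row=1; cleared 0 line(s) (total 0); column heights now [3 2 3 3 0], max=3
Drop 3: I rot2 at col 0 lands with bottom-row=3; cleared 0 line(s) (total 0); column heights now [4 4 4 4 0], max=4
Drop 4: O rot3 at col 2 lands with bottom-row=4; cleared 0 line(s) (total 0); column heights now [4 4 6 6 0], max=6
Drop 5: O rot1 at col 1 lands with bottom-row=6; cleared 0 line(s) (total 0); column heights now [4 8 8 6 0], max=8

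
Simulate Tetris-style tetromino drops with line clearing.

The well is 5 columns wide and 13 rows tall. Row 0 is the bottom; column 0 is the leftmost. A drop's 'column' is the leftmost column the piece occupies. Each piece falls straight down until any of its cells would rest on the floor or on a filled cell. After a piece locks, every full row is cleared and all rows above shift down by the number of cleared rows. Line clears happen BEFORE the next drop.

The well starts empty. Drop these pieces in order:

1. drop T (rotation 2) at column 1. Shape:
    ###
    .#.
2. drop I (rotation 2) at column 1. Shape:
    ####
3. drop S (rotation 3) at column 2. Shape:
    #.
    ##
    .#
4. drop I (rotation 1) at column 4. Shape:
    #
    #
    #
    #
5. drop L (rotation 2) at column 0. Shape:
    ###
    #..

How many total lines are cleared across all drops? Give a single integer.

Answer: 0

Derivation:
Drop 1: T rot2 at col 1 lands with bottom-row=0; cleared 0 line(s) (total 0); column heights now [0 2 2 2 0], max=2
Drop 2: I rot2 at col 1 lands with bottom-row=2; cleared 0 line(s) (total 0); column heights now [0 3 3 3 3], max=3
Drop 3: S rot3 at col 2 lands with bottom-row=3; cleared 0 line(s) (total 0); column heights now [0 3 6 5 3], max=6
Drop 4: I rot1 at col 4 lands with bottom-row=3; cleared 0 line(s) (total 0); column heights now [0 3 6 5 7], max=7
Drop 5: L rot2 at col 0 lands with bottom-row=5; cleared 0 line(s) (total 0); column heights now [7 7 7 5 7], max=7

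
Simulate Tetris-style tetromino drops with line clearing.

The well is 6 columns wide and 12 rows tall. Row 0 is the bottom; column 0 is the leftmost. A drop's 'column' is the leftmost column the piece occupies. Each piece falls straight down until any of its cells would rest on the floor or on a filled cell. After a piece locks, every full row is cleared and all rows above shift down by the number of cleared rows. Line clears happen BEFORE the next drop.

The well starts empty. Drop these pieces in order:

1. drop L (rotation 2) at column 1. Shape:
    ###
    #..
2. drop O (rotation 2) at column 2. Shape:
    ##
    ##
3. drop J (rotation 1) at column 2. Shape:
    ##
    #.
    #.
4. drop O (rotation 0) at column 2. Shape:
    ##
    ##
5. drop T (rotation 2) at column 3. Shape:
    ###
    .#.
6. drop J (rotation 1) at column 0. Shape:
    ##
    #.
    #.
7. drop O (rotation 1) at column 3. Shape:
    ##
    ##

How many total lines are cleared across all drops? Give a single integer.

Drop 1: L rot2 at col 1 lands with bottom-row=0; cleared 0 line(s) (total 0); column heights now [0 2 2 2 0 0], max=2
Drop 2: O rot2 at col 2 lands with bottom-row=2; cleared 0 line(s) (total 0); column heights now [0 2 4 4 0 0], max=4
Drop 3: J rot1 at col 2 lands with bottom-row=4; cleared 0 line(s) (total 0); column heights now [0 2 7 7 0 0], max=7
Drop 4: O rot0 at col 2 lands with bottom-row=7; cleared 0 line(s) (total 0); column heights now [0 2 9 9 0 0], max=9
Drop 5: T rot2 at col 3 lands with bottom-row=8; cleared 0 line(s) (total 0); column heights now [0 2 9 10 10 10], max=10
Drop 6: J rot1 at col 0 lands with bottom-row=0; cleared 0 line(s) (total 0); column heights now [3 3 9 10 10 10], max=10
Drop 7: O rot1 at col 3 lands with bottom-row=10; cleared 0 line(s) (total 0); column heights now [3 3 9 12 12 10], max=12

Answer: 0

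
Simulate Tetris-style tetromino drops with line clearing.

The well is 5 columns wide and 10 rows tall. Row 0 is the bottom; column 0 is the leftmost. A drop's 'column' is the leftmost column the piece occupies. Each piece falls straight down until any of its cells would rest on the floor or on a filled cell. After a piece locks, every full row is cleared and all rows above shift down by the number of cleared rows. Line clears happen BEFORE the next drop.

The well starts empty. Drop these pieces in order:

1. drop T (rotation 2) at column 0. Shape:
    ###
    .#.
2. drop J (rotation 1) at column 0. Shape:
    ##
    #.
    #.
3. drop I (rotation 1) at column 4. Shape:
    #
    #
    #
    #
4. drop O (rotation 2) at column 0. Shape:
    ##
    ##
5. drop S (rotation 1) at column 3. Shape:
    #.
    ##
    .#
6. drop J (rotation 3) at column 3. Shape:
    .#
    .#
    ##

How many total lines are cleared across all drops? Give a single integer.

Drop 1: T rot2 at col 0 lands with bottom-row=0; cleared 0 line(s) (total 0); column heights now [2 2 2 0 0], max=2
Drop 2: J rot1 at col 0 lands with bottom-row=2; cleared 0 line(s) (total 0); column heights now [5 5 2 0 0], max=5
Drop 3: I rot1 at col 4 lands with bottom-row=0; cleared 0 line(s) (total 0); column heights now [5 5 2 0 4], max=5
Drop 4: O rot2 at col 0 lands with bottom-row=5; cleared 0 line(s) (total 0); column heights now [7 7 2 0 4], max=7
Drop 5: S rot1 at col 3 lands with bottom-row=4; cleared 0 line(s) (total 0); column heights now [7 7 2 7 6], max=7
Drop 6: J rot3 at col 3 lands with bottom-row=7; cleared 0 line(s) (total 0); column heights now [7 7 2 8 10], max=10

Answer: 0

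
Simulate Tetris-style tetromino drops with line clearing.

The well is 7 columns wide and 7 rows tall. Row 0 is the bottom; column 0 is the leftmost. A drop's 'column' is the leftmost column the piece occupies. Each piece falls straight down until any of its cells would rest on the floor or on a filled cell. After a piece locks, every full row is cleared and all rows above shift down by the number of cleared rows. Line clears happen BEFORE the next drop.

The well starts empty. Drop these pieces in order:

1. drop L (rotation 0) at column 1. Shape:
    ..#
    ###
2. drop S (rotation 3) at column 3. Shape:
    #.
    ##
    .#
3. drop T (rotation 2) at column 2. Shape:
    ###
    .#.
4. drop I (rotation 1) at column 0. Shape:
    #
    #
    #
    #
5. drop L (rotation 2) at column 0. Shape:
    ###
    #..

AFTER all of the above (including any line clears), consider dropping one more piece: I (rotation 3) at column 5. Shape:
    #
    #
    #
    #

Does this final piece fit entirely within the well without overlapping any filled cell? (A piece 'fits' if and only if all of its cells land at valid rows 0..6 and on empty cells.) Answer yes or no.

Drop 1: L rot0 at col 1 lands with bottom-row=0; cleared 0 line(s) (total 0); column heights now [0 1 1 2 0 0 0], max=2
Drop 2: S rot3 at col 3 lands with bottom-row=1; cleared 0 line(s) (total 0); column heights now [0 1 1 4 3 0 0], max=4
Drop 3: T rot2 at col 2 lands with bottom-row=4; cleared 0 line(s) (total 0); column heights now [0 1 6 6 6 0 0], max=6
Drop 4: I rot1 at col 0 lands with bottom-row=0; cleared 0 line(s) (total 0); column heights now [4 1 6 6 6 0 0], max=6
Drop 5: L rot2 at col 0 lands with bottom-row=5; cleared 0 line(s) (total 0); column heights now [7 7 7 6 6 0 0], max=7
Test piece I rot3 at col 5 (width 1): heights before test = [7 7 7 6 6 0 0]; fits = True

Answer: yes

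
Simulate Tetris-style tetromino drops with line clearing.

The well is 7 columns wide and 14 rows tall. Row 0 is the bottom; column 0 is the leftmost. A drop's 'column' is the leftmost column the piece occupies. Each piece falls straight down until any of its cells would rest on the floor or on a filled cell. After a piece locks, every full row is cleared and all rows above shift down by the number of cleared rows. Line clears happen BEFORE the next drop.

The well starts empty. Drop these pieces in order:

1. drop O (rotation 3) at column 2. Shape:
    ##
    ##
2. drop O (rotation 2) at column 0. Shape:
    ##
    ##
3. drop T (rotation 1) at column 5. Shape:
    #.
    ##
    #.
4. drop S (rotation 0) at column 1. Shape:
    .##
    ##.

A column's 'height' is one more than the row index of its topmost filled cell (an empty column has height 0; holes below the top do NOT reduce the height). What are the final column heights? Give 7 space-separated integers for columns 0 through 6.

Drop 1: O rot3 at col 2 lands with bottom-row=0; cleared 0 line(s) (total 0); column heights now [0 0 2 2 0 0 0], max=2
Drop 2: O rot2 at col 0 lands with bottom-row=0; cleared 0 line(s) (total 0); column heights now [2 2 2 2 0 0 0], max=2
Drop 3: T rot1 at col 5 lands with bottom-row=0; cleared 0 line(s) (total 0); column heights now [2 2 2 2 0 3 2], max=3
Drop 4: S rot0 at col 1 lands with bottom-row=2; cleared 0 line(s) (total 0); column heights now [2 3 4 4 0 3 2], max=4

Answer: 2 3 4 4 0 3 2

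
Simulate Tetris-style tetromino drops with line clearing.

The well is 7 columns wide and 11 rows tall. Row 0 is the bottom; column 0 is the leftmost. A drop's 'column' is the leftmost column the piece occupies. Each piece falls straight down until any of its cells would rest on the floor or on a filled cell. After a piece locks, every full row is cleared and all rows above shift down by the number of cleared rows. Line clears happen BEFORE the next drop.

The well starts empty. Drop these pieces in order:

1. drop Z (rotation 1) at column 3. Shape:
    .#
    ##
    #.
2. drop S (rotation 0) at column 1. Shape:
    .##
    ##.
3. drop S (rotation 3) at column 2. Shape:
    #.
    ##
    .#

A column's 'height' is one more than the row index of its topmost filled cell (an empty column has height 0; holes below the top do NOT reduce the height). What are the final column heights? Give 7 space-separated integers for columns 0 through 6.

Answer: 0 2 6 5 3 0 0

Derivation:
Drop 1: Z rot1 at col 3 lands with bottom-row=0; cleared 0 line(s) (total 0); column heights now [0 0 0 2 3 0 0], max=3
Drop 2: S rot0 at col 1 lands with bottom-row=1; cleared 0 line(s) (total 0); column heights now [0 2 3 3 3 0 0], max=3
Drop 3: S rot3 at col 2 lands with bottom-row=3; cleared 0 line(s) (total 0); column heights now [0 2 6 5 3 0 0], max=6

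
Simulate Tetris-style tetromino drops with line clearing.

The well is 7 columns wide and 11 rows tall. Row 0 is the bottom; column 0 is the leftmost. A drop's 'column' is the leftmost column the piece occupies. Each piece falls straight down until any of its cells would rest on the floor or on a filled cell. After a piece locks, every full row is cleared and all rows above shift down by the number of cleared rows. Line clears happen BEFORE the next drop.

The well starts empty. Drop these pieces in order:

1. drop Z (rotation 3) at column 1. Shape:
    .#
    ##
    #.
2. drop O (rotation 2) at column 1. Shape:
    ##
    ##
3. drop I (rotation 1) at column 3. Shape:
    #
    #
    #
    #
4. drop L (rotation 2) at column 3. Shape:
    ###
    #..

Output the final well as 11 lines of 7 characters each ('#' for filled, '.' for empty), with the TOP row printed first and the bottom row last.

Drop 1: Z rot3 at col 1 lands with bottom-row=0; cleared 0 line(s) (total 0); column heights now [0 2 3 0 0 0 0], max=3
Drop 2: O rot2 at col 1 lands with bottom-row=3; cleared 0 line(s) (total 0); column heights now [0 5 5 0 0 0 0], max=5
Drop 3: I rot1 at col 3 lands with bottom-row=0; cleared 0 line(s) (total 0); column heights now [0 5 5 4 0 0 0], max=5
Drop 4: L rot2 at col 3 lands with bottom-row=4; cleared 0 line(s) (total 0); column heights now [0 5 5 6 6 6 0], max=6

Answer: .......
.......
.......
.......
.......
...###.
.###...
.###...
..##...
.###...
.#.#...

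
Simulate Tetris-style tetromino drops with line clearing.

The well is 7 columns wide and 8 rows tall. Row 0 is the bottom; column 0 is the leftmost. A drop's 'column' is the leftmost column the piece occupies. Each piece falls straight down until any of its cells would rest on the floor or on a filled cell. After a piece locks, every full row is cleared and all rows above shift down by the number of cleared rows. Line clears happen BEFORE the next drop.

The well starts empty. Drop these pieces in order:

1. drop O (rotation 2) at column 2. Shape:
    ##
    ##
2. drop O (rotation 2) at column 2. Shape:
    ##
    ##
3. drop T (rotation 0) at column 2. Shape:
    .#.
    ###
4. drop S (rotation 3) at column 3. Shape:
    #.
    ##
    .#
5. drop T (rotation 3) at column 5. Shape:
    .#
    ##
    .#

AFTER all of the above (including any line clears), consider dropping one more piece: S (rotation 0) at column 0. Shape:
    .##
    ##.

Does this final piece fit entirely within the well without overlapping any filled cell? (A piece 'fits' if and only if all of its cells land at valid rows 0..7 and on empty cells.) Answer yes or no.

Drop 1: O rot2 at col 2 lands with bottom-row=0; cleared 0 line(s) (total 0); column heights now [0 0 2 2 0 0 0], max=2
Drop 2: O rot2 at col 2 lands with bottom-row=2; cleared 0 line(s) (total 0); column heights now [0 0 4 4 0 0 0], max=4
Drop 3: T rot0 at col 2 lands with bottom-row=4; cleared 0 line(s) (total 0); column heights now [0 0 5 6 5 0 0], max=6
Drop 4: S rot3 at col 3 lands with bottom-row=5; cleared 0 line(s) (total 0); column heights now [0 0 5 8 7 0 0], max=8
Drop 5: T rot3 at col 5 lands with bottom-row=0; cleared 0 line(s) (total 0); column heights now [0 0 5 8 7 2 3], max=8
Test piece S rot0 at col 0 (width 3): heights before test = [0 0 5 8 7 2 3]; fits = True

Answer: yes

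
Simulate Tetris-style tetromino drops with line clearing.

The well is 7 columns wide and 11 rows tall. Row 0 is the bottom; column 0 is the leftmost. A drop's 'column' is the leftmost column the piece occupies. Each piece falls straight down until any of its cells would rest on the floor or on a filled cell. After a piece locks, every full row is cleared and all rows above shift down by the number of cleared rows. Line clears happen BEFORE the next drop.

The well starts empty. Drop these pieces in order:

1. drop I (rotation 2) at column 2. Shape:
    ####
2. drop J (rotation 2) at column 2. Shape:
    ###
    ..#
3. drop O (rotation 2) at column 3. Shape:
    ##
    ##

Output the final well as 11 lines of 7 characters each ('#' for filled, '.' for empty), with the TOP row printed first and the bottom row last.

Answer: .......
.......
.......
.......
.......
.......
...##..
...##..
..###..
....#..
..####.

Derivation:
Drop 1: I rot2 at col 2 lands with bottom-row=0; cleared 0 line(s) (total 0); column heights now [0 0 1 1 1 1 0], max=1
Drop 2: J rot2 at col 2 lands with bottom-row=1; cleared 0 line(s) (total 0); column heights now [0 0 3 3 3 1 0], max=3
Drop 3: O rot2 at col 3 lands with bottom-row=3; cleared 0 line(s) (total 0); column heights now [0 0 3 5 5 1 0], max=5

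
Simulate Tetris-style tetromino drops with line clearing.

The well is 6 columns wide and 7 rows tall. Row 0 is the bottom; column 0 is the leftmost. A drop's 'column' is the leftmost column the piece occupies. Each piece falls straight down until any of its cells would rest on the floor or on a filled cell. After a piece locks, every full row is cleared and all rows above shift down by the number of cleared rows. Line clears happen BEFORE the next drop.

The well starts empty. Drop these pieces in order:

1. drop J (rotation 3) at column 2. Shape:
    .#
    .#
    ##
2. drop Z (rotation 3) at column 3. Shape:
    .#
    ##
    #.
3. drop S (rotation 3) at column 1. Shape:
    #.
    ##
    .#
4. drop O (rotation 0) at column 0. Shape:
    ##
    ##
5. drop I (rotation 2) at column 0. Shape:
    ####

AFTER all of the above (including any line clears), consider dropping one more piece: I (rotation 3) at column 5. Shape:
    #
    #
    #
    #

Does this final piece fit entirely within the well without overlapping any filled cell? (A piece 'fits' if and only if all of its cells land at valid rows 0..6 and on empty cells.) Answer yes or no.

Answer: yes

Derivation:
Drop 1: J rot3 at col 2 lands with bottom-row=0; cleared 0 line(s) (total 0); column heights now [0 0 1 3 0 0], max=3
Drop 2: Z rot3 at col 3 lands with bottom-row=3; cleared 0 line(s) (total 0); column heights now [0 0 1 5 6 0], max=6
Drop 3: S rot3 at col 1 lands with bottom-row=1; cleared 0 line(s) (total 0); column heights now [0 4 3 5 6 0], max=6
Drop 4: O rot0 at col 0 lands with bottom-row=4; cleared 0 line(s) (total 0); column heights now [6 6 3 5 6 0], max=6
Drop 5: I rot2 at col 0 lands with bottom-row=6; cleared 0 line(s) (total 0); column heights now [7 7 7 7 6 0], max=7
Test piece I rot3 at col 5 (width 1): heights before test = [7 7 7 7 6 0]; fits = True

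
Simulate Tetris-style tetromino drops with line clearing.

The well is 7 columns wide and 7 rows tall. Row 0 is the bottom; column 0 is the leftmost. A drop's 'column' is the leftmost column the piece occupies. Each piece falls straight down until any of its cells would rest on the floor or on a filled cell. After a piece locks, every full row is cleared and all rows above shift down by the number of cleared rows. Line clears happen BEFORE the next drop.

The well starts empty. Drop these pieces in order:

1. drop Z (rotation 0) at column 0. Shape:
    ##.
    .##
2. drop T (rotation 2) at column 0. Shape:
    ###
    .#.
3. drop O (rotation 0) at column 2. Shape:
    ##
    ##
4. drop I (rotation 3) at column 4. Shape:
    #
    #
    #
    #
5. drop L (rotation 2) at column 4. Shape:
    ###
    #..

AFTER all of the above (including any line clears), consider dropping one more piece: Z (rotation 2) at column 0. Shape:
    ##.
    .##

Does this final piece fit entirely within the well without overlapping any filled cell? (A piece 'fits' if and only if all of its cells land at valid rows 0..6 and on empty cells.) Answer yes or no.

Answer: no

Derivation:
Drop 1: Z rot0 at col 0 lands with bottom-row=0; cleared 0 line(s) (total 0); column heights now [2 2 1 0 0 0 0], max=2
Drop 2: T rot2 at col 0 lands with bottom-row=2; cleared 0 line(s) (total 0); column heights now [4 4 4 0 0 0 0], max=4
Drop 3: O rot0 at col 2 lands with bottom-row=4; cleared 0 line(s) (total 0); column heights now [4 4 6 6 0 0 0], max=6
Drop 4: I rot3 at col 4 lands with bottom-row=0; cleared 0 line(s) (total 0); column heights now [4 4 6 6 4 0 0], max=6
Drop 5: L rot2 at col 4 lands with bottom-row=4; cleared 0 line(s) (total 0); column heights now [4 4 6 6 6 6 6], max=6
Test piece Z rot2 at col 0 (width 3): heights before test = [4 4 6 6 6 6 6]; fits = False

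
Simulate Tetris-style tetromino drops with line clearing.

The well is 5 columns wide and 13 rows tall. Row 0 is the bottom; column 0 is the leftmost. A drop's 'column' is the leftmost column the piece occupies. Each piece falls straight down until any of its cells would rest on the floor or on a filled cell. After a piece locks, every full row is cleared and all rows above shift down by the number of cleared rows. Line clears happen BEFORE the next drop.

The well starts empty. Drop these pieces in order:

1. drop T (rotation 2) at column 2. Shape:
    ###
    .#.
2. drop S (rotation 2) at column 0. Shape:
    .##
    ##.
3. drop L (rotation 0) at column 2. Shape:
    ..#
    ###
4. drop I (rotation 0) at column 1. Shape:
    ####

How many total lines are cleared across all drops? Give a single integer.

Drop 1: T rot2 at col 2 lands with bottom-row=0; cleared 0 line(s) (total 0); column heights now [0 0 2 2 2], max=2
Drop 2: S rot2 at col 0 lands with bottom-row=1; cleared 1 line(s) (total 1); column heights now [0 2 2 1 0], max=2
Drop 3: L rot0 at col 2 lands with bottom-row=2; cleared 0 line(s) (total 1); column heights now [0 2 3 3 4], max=4
Drop 4: I rot0 at col 1 lands with bottom-row=4; cleared 0 line(s) (total 1); column heights now [0 5 5 5 5], max=5

Answer: 1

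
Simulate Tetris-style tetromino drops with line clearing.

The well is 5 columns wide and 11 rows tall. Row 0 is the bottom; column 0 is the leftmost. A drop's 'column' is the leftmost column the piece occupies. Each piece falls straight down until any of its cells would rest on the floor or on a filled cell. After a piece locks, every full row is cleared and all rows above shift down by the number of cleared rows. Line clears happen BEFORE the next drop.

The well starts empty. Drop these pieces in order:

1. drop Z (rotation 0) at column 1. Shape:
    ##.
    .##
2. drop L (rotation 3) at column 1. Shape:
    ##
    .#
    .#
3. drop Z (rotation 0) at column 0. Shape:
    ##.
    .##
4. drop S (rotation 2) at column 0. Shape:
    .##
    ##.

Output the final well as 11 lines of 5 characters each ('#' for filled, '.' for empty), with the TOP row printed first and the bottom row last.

Answer: .....
.....
.##..
##...
##...
.##..
.##..
..#..
..#..
.##..
..##.

Derivation:
Drop 1: Z rot0 at col 1 lands with bottom-row=0; cleared 0 line(s) (total 0); column heights now [0 2 2 1 0], max=2
Drop 2: L rot3 at col 1 lands with bottom-row=2; cleared 0 line(s) (total 0); column heights now [0 5 5 1 0], max=5
Drop 3: Z rot0 at col 0 lands with bottom-row=5; cleared 0 line(s) (total 0); column heights now [7 7 6 1 0], max=7
Drop 4: S rot2 at col 0 lands with bottom-row=7; cleared 0 line(s) (total 0); column heights now [8 9 9 1 0], max=9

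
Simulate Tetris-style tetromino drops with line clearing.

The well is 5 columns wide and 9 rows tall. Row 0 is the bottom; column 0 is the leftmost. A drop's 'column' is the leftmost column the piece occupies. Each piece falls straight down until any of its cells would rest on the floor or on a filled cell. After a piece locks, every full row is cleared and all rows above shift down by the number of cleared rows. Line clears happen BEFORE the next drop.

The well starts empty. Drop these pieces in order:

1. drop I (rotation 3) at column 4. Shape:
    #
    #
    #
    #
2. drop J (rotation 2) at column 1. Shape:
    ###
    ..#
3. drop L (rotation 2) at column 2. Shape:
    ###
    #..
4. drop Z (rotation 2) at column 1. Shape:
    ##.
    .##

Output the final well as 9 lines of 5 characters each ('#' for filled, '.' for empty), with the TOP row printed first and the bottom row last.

Drop 1: I rot3 at col 4 lands with bottom-row=0; cleared 0 line(s) (total 0); column heights now [0 0 0 0 4], max=4
Drop 2: J rot2 at col 1 lands with bottom-row=0; cleared 0 line(s) (total 0); column heights now [0 2 2 2 4], max=4
Drop 3: L rot2 at col 2 lands with bottom-row=3; cleared 0 line(s) (total 0); column heights now [0 2 5 5 5], max=5
Drop 4: Z rot2 at col 1 lands with bottom-row=5; cleared 0 line(s) (total 0); column heights now [0 7 7 6 5], max=7

Answer: .....
.....
.##..
..##.
..###
..#.#
....#
.####
...##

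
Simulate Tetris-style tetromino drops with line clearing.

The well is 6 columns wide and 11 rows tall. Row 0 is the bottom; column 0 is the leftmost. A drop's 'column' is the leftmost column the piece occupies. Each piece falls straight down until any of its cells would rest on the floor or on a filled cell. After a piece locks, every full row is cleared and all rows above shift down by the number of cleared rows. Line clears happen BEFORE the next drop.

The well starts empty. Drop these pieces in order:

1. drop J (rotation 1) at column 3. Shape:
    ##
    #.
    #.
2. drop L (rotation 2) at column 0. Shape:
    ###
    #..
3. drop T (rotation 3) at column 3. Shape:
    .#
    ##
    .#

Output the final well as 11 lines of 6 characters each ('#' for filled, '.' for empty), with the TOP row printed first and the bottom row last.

Drop 1: J rot1 at col 3 lands with bottom-row=0; cleared 0 line(s) (total 0); column heights now [0 0 0 3 3 0], max=3
Drop 2: L rot2 at col 0 lands with bottom-row=0; cleared 0 line(s) (total 0); column heights now [2 2 2 3 3 0], max=3
Drop 3: T rot3 at col 3 lands with bottom-row=3; cleared 0 line(s) (total 0); column heights now [2 2 2 5 6 0], max=6

Answer: ......
......
......
......
......
....#.
...##.
....#.
...##.
####..
#..#..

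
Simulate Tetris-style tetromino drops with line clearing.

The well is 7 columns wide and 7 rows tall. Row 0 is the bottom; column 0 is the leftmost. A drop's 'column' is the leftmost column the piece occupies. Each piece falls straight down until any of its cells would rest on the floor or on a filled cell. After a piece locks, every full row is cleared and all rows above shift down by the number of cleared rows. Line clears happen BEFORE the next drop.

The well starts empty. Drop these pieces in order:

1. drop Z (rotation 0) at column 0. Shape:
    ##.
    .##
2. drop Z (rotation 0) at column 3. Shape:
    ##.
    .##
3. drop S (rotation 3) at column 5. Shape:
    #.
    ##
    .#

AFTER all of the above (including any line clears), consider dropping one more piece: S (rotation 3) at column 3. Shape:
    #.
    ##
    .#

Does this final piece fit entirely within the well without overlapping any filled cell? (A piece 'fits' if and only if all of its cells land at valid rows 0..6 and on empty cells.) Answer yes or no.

Drop 1: Z rot0 at col 0 lands with bottom-row=0; cleared 0 line(s) (total 0); column heights now [2 2 1 0 0 0 0], max=2
Drop 2: Z rot0 at col 3 lands with bottom-row=0; cleared 0 line(s) (total 0); column heights now [2 2 1 2 2 1 0], max=2
Drop 3: S rot3 at col 5 lands with bottom-row=0; cleared 0 line(s) (total 0); column heights now [2 2 1 2 2 3 2], max=3
Test piece S rot3 at col 3 (width 2): heights before test = [2 2 1 2 2 3 2]; fits = True

Answer: yes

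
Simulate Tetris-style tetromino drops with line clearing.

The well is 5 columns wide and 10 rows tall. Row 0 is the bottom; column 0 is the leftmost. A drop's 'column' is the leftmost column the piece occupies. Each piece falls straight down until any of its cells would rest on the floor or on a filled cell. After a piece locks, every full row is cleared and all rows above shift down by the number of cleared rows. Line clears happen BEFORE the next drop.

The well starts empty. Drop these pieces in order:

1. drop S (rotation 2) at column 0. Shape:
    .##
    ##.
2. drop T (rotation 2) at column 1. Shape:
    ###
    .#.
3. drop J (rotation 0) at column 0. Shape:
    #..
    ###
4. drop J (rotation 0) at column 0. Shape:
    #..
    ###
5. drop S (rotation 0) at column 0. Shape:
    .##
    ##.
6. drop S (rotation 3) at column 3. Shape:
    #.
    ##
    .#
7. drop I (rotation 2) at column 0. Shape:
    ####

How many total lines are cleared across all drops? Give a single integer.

Answer: 1

Derivation:
Drop 1: S rot2 at col 0 lands with bottom-row=0; cleared 0 line(s) (total 0); column heights now [1 2 2 0 0], max=2
Drop 2: T rot2 at col 1 lands with bottom-row=2; cleared 0 line(s) (total 0); column heights now [1 4 4 4 0], max=4
Drop 3: J rot0 at col 0 lands with bottom-row=4; cleared 0 line(s) (total 0); column heights now [6 5 5 4 0], max=6
Drop 4: J rot0 at col 0 lands with bottom-row=6; cleared 0 line(s) (total 0); column heights now [8 7 7 4 0], max=8
Drop 5: S rot0 at col 0 lands with bottom-row=8; cleared 0 line(s) (total 0); column heights now [9 10 10 4 0], max=10
Drop 6: S rot3 at col 3 lands with bottom-row=3; cleared 1 line(s) (total 1); column heights now [8 9 9 5 4], max=9
Drop 7: I rot2 at col 0 lands with bottom-row=9; cleared 0 line(s) (total 1); column heights now [10 10 10 10 4], max=10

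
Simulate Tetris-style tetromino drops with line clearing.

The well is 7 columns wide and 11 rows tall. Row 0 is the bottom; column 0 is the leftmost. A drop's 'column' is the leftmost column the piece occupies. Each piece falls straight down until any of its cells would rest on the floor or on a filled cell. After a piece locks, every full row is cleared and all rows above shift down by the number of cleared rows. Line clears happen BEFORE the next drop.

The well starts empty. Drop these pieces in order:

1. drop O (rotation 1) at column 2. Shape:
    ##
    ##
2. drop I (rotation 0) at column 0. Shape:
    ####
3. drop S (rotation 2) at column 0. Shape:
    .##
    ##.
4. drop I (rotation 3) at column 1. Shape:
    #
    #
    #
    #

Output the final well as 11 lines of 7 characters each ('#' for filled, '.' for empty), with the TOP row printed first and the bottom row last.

Answer: .......
.......
.#.....
.#.....
.#.....
.#.....
.##....
##.....
####...
..##...
..##...

Derivation:
Drop 1: O rot1 at col 2 lands with bottom-row=0; cleared 0 line(s) (total 0); column heights now [0 0 2 2 0 0 0], max=2
Drop 2: I rot0 at col 0 lands with bottom-row=2; cleared 0 line(s) (total 0); column heights now [3 3 3 3 0 0 0], max=3
Drop 3: S rot2 at col 0 lands with bottom-row=3; cleared 0 line(s) (total 0); column heights now [4 5 5 3 0 0 0], max=5
Drop 4: I rot3 at col 1 lands with bottom-row=5; cleared 0 line(s) (total 0); column heights now [4 9 5 3 0 0 0], max=9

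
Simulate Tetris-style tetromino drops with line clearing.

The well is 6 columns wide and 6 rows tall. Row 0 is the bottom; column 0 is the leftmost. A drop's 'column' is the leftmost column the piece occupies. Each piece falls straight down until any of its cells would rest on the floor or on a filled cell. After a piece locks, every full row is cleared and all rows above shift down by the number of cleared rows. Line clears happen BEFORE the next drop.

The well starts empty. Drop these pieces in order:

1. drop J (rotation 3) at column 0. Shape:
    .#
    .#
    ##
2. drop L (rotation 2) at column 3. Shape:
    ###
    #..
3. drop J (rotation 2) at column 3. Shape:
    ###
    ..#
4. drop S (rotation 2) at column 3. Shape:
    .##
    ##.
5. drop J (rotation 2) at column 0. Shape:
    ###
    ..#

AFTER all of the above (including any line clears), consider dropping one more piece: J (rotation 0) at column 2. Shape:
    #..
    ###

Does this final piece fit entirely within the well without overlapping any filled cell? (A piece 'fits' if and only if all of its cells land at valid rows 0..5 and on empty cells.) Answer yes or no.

Drop 1: J rot3 at col 0 lands with bottom-row=0; cleared 0 line(s) (total 0); column heights now [1 3 0 0 0 0], max=3
Drop 2: L rot2 at col 3 lands with bottom-row=0; cleared 0 line(s) (total 0); column heights now [1 3 0 2 2 2], max=3
Drop 3: J rot2 at col 3 lands with bottom-row=2; cleared 0 line(s) (total 0); column heights now [1 3 0 4 4 4], max=4
Drop 4: S rot2 at col 3 lands with bottom-row=4; cleared 0 line(s) (total 0); column heights now [1 3 0 5 6 6], max=6
Drop 5: J rot2 at col 0 lands with bottom-row=2; cleared 1 line(s) (total 1); column heights now [1 3 3 4 5 5], max=5
Test piece J rot0 at col 2 (width 3): heights before test = [1 3 3 4 5 5]; fits = False

Answer: no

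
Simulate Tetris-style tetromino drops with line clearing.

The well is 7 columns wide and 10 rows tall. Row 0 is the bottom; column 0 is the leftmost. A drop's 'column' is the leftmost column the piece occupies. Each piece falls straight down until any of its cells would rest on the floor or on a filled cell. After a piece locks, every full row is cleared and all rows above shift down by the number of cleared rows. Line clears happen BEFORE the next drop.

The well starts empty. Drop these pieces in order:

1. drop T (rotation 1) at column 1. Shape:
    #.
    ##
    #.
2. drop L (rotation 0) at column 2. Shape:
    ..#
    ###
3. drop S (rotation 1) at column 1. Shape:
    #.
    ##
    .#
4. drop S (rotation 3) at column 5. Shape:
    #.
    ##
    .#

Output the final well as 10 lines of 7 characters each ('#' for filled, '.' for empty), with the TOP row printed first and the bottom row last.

Answer: .......
.......
.......
.......
.#.....
.##....
..#.#..
.#####.
.##..##
.#....#

Derivation:
Drop 1: T rot1 at col 1 lands with bottom-row=0; cleared 0 line(s) (total 0); column heights now [0 3 2 0 0 0 0], max=3
Drop 2: L rot0 at col 2 lands with bottom-row=2; cleared 0 line(s) (total 0); column heights now [0 3 3 3 4 0 0], max=4
Drop 3: S rot1 at col 1 lands with bottom-row=3; cleared 0 line(s) (total 0); column heights now [0 6 5 3 4 0 0], max=6
Drop 4: S rot3 at col 5 lands with bottom-row=0; cleared 0 line(s) (total 0); column heights now [0 6 5 3 4 3 2], max=6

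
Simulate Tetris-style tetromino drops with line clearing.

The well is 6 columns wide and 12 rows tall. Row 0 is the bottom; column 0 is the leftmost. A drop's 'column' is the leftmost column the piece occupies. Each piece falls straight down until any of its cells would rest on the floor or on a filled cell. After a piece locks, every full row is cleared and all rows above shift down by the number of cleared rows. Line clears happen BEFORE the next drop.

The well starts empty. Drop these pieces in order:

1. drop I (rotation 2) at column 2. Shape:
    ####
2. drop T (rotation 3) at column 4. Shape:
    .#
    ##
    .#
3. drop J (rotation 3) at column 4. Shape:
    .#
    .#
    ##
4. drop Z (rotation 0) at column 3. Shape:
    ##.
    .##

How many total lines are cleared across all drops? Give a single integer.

Drop 1: I rot2 at col 2 lands with bottom-row=0; cleared 0 line(s) (total 0); column heights now [0 0 1 1 1 1], max=1
Drop 2: T rot3 at col 4 lands with bottom-row=1; cleared 0 line(s) (total 0); column heights now [0 0 1 1 3 4], max=4
Drop 3: J rot3 at col 4 lands with bottom-row=4; cleared 0 line(s) (total 0); column heights now [0 0 1 1 5 7], max=7
Drop 4: Z rot0 at col 3 lands with bottom-row=7; cleared 0 line(s) (total 0); column heights now [0 0 1 9 9 8], max=9

Answer: 0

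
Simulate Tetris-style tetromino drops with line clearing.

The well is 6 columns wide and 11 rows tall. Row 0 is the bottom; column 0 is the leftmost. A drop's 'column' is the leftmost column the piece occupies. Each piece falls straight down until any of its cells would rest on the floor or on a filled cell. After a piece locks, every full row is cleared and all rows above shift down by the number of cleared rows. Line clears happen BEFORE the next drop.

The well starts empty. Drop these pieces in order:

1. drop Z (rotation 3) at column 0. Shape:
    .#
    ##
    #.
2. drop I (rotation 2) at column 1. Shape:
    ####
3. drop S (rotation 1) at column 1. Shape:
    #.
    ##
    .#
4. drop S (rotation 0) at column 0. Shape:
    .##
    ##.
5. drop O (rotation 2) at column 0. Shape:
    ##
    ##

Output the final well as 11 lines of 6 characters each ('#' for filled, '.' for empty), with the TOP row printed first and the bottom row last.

Drop 1: Z rot3 at col 0 lands with bottom-row=0; cleared 0 line(s) (total 0); column heights now [2 3 0 0 0 0], max=3
Drop 2: I rot2 at col 1 lands with bottom-row=3; cleared 0 line(s) (total 0); column heights now [2 4 4 4 4 0], max=4
Drop 3: S rot1 at col 1 lands with bottom-row=4; cleared 0 line(s) (total 0); column heights now [2 7 6 4 4 0], max=7
Drop 4: S rot0 at col 0 lands with bottom-row=7; cleared 0 line(s) (total 0); column heights now [8 9 9 4 4 0], max=9
Drop 5: O rot2 at col 0 lands with bottom-row=9; cleared 0 line(s) (total 0); column heights now [11 11 9 4 4 0], max=11

Answer: ##....
##....
.##...
##....
.#....
.##...
..#...
.####.
.#....
##....
#.....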